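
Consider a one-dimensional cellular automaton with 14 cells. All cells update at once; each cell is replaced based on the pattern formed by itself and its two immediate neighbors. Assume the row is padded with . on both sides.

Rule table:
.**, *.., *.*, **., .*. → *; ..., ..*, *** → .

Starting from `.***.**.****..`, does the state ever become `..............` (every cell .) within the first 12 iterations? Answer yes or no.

no

.*.******..**.
.***....**.***
.*.**...****.*
.*****..*..***
.*...**.**.*.*
.**..*********
.***.*.......*
.*.****......*
.***..**.....*
.*.**.***....*
.******.**...*
.*....*****..*
iteration 12 is .*....*****..*, still not uniform .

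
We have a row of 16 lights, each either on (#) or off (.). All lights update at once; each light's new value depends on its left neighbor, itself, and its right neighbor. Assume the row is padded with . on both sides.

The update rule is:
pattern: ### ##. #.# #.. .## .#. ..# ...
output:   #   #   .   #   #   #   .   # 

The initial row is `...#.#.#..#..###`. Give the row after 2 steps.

##.#.#.##.##.###

##.#.#.##.##.###
##.#.#.##.##.###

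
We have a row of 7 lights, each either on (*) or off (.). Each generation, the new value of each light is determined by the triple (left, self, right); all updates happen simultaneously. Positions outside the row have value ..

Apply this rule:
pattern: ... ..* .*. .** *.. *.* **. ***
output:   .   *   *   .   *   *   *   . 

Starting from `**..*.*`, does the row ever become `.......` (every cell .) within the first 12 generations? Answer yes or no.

no

.******
*.....*
**...**
.**.*.*
*.*****
**....*
.**..**
*.***.*
**..***
.***..*
*..****
***...*
generation 12 is ***...*, still not uniform .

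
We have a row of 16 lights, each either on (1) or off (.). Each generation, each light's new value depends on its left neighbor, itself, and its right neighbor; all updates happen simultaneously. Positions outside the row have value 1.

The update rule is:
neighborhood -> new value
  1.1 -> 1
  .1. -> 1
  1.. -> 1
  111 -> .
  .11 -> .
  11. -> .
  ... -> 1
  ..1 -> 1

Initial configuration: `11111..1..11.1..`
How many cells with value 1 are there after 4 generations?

7

.....11111..1111
11111.....11....
.....11111..1111  (repeats generation 1; period 2)
generation 4: 11111.....11....
count of 1: 7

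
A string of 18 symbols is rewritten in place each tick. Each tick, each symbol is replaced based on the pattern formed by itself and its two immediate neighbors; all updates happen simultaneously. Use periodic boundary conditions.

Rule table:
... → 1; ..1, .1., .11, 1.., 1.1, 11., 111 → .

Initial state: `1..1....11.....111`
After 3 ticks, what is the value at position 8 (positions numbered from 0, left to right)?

.

tick 1: .....11....111....
tick 2: 1111....11.....111
tick 3: .....11....111....
position 8 holds .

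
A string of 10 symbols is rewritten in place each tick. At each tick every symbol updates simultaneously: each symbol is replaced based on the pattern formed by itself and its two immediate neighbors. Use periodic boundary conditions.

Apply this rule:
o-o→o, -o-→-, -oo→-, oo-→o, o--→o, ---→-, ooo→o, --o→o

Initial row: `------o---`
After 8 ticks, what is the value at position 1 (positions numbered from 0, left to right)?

-

-----o-o--
----o-o-o-
---o-o-o-o
o-o-o-o-o-
-o-o-o-o-o
o-o-o-o-o-  (repeats tick 4; period 2)
tick 8: o-o-o-o-o-
position 1 holds -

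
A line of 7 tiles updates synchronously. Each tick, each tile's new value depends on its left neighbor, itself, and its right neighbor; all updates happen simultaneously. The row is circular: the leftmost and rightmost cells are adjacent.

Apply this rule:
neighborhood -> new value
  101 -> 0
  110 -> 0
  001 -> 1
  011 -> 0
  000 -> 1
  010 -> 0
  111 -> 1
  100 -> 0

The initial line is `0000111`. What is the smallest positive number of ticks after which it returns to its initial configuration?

3

tick 1: 0111010
tick 2: 1010000
tick 3: 0000111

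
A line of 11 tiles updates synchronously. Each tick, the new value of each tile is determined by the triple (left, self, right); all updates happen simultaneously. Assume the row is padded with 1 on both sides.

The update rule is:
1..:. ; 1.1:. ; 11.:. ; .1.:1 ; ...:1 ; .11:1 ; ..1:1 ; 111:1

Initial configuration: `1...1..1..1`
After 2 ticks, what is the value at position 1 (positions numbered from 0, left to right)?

..111.11.11
.111..1..11
position 1 holds 1

1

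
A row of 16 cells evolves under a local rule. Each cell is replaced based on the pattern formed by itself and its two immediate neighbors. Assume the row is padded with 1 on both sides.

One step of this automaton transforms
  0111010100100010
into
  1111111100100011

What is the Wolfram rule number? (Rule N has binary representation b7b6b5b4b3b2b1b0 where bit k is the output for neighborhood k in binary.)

position 2: 111 → 1  (bit 7 = 1)
position 3: 110 → 1  (bit 6 = 1)
position 0: 101 → 1  (bit 5 = 1)
position 8: 100 → 0  (bit 4 = 0)
position 1: 011 → 1  (bit 3 = 1)
position 5: 010 → 1  (bit 2 = 1)
position 9: 001 → 0  (bit 1 = 0)
position 12: 000 → 0  (bit 0 = 0)
bits b7..b0 = 11101100 = 236

236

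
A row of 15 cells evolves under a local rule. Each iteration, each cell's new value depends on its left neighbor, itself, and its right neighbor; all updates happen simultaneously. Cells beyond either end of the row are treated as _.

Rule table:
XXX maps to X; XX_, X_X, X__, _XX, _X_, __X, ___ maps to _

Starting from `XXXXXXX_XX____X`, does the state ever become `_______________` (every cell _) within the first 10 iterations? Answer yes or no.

_XXXXX_________
__XXX__________
___X___________
_______________
all cells are _ at iteration 4

yes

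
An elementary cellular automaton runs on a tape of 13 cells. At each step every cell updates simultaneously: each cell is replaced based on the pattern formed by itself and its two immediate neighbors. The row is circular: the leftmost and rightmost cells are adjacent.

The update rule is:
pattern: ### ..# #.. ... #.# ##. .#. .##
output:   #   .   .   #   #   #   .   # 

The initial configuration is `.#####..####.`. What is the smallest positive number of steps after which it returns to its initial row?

1

.#####..####.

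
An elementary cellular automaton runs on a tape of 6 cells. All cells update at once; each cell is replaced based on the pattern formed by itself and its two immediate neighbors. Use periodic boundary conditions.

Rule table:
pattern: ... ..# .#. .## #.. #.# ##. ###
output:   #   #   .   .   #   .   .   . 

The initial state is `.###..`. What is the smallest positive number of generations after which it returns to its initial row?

2

#...##
.###..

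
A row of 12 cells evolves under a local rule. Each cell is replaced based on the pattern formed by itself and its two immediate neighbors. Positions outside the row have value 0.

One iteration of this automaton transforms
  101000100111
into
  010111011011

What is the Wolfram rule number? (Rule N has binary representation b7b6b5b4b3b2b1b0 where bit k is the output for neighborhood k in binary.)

243

position 10: 111 → 1  (bit 7 = 1)
position 11: 110 → 1  (bit 6 = 1)
position 1: 101 → 1  (bit 5 = 1)
position 3: 100 → 1  (bit 4 = 1)
position 9: 011 → 0  (bit 3 = 0)
position 0: 010 → 0  (bit 2 = 0)
position 5: 001 → 1  (bit 1 = 1)
position 4: 000 → 1  (bit 0 = 1)
bits b7..b0 = 11110011 = 243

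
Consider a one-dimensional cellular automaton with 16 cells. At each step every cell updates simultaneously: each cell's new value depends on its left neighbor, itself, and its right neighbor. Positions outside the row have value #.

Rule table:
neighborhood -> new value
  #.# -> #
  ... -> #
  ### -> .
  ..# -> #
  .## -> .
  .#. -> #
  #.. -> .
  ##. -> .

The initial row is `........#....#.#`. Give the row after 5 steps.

.########.#####.
#........#.....#
..########.####.
.#........#....#
##.########.###.

##.########.###.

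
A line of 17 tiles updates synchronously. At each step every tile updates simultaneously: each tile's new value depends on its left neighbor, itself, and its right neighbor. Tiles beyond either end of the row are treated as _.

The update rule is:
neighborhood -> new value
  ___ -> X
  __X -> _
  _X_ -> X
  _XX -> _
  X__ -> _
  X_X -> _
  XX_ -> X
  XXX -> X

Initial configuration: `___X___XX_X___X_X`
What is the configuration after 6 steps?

step 1: XX_X_X__X_X_X_X_X
step 2: _X_X_X__X_X_X_X_X
step 3: _X_X_X__X_X_X_X_X  (fixed point — unchanged through step 6)

_X_X_X__X_X_X_X_X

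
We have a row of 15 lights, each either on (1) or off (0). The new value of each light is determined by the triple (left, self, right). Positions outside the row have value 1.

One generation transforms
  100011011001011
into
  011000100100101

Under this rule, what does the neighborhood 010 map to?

0

At position 11 the neighborhood is 010; the next row has 0 there.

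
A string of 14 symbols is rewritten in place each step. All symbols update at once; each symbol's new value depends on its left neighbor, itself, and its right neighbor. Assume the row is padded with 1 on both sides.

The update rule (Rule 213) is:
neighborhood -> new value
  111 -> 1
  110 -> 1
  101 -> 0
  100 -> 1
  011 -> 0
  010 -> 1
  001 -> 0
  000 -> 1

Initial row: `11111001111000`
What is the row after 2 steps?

step 1: 11111100111110
step 2: 11111110011110

11111110011110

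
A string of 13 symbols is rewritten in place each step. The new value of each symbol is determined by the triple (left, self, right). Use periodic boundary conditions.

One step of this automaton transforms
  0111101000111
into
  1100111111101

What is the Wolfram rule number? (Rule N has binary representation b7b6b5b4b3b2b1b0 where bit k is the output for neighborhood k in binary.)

127

position 2: 111 → 0  (bit 7 = 0)
position 4: 110 → 1  (bit 6 = 1)
position 0: 101 → 1  (bit 5 = 1)
position 7: 100 → 1  (bit 4 = 1)
position 1: 011 → 1  (bit 3 = 1)
position 6: 010 → 1  (bit 2 = 1)
position 9: 001 → 1  (bit 1 = 1)
position 8: 000 → 1  (bit 0 = 1)
bits b7..b0 = 01111111 = 127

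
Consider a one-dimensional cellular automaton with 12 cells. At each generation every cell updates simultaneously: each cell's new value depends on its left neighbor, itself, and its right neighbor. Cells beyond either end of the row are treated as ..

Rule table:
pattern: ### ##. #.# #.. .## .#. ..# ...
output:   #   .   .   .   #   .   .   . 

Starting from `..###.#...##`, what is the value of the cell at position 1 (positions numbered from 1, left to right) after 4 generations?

.

..##......#.
..#.........
............
............
position 1 holds .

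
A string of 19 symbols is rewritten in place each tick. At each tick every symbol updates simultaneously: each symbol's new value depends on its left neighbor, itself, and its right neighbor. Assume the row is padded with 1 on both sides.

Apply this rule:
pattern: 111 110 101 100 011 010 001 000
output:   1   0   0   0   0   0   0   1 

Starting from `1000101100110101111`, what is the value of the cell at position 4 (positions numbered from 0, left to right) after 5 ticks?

0010000000000000111
0000111111111110011
0110011111111100001
0000001111111001100
0111100111110000000
position 4 holds 1

1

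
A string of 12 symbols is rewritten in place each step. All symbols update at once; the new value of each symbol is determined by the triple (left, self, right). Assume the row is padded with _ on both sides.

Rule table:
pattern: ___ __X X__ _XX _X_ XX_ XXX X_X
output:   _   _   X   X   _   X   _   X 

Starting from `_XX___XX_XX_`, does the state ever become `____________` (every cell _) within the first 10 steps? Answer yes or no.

no

_XXX__XXXXXX
_X_XX_X____X
__XXXX_X____
__X__XX_X___
___X_XXX_X__
____XX_XX_X_
____XXXXXX_X
____X____XX_
_____X___XXX
______X__X_X
step 10 is ______X__X_X, still not uniform _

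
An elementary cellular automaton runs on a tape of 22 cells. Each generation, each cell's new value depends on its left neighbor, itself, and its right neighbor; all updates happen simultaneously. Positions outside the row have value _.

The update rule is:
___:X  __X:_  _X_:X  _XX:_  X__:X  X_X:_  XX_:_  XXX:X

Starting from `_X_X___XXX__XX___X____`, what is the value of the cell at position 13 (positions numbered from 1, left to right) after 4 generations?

_

generation 1: _X_XXX__X_X___XX_XXXXX
generation 2: _X__X_X_X_XXX_____XXX_
generation 3: _XX_X_X_X__X_XXXX__X_X
generation 4: ____X_X_XX_X__XX_X_X_X
position 13 holds _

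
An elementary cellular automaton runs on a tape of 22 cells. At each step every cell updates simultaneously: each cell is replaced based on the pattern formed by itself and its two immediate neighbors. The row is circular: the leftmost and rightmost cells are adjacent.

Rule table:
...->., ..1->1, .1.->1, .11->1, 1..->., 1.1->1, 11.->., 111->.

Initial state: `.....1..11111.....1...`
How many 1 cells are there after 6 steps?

6

....11.11........11...
...11.11........11....
..11.11........11.....
.11.11........11......
11.11........11.......
1.11........11.......1
count of 1: 6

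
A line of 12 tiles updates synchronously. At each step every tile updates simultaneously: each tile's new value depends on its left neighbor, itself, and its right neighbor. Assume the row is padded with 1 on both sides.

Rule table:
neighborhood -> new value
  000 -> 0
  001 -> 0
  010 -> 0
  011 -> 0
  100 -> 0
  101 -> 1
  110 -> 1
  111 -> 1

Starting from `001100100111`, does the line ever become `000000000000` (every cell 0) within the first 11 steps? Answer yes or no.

000100000011
000000000001
000000000000
all cells are 0 at step 3

yes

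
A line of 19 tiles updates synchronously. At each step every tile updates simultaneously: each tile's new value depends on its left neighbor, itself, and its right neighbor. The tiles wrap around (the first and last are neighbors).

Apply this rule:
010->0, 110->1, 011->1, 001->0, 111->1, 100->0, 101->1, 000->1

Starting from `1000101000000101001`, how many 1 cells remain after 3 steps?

step 1: 1010010011110010001
step 2: 1100000011110000101
step 3: 1101111011110110011
count of 1: 14

14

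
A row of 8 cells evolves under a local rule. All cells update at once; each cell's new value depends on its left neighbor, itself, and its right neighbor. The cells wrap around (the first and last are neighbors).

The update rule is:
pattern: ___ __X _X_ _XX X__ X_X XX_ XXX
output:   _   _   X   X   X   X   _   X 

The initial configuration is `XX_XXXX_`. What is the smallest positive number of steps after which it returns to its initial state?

X_XXXX_X
_XXXX_XX
XXXX_XX_
XXX_XX_X
XX_XX_XX
X_XX_XXX
_XX_XXXX
XX_XXXX_

8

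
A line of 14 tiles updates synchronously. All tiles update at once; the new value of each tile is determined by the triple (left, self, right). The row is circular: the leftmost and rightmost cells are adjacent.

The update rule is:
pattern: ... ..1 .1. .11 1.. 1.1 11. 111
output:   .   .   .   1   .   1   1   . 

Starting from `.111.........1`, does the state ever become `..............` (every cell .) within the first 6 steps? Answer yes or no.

yes

11.1..........
111...........
1.1...........
.1............
..............
all cells are . at step 5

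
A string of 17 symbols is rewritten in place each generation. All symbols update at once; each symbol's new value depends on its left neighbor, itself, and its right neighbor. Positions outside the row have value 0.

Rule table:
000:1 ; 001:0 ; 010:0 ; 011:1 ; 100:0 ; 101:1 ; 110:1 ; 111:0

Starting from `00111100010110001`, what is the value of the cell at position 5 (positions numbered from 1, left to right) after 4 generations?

10100101001110100
01000010001011001
00011000100111000
11011010000101011
position 5 holds 1

1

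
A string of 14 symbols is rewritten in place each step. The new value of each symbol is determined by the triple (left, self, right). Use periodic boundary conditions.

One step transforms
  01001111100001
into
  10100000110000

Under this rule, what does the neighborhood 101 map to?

At position 0 the neighborhood is 101; the next row has 1 there.

1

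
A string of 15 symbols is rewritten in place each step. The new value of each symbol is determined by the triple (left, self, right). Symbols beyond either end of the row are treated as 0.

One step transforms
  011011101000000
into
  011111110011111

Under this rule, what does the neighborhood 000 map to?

1

At position 10 the neighborhood is 000; the next row has 1 there.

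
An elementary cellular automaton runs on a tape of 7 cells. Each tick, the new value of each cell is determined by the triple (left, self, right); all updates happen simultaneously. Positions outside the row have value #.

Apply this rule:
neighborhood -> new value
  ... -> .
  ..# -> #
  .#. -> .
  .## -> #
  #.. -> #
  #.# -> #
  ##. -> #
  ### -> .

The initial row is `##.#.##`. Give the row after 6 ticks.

.##.##.
#######
.......
#.....#
##...##
.##.##.

.##.##.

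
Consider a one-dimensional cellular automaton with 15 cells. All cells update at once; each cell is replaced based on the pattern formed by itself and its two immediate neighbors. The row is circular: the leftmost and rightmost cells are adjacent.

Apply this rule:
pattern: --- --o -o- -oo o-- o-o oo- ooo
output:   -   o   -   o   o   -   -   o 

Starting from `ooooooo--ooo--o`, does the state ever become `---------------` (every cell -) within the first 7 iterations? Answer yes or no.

oooooo-oooo-ooo
ooooo--ooo--ooo
oooo-oooo-ooooo
ooo--ooo--ooooo
oo-oooo-ooooooo
o--ooo--ooooooo
-oooo-ooooooooo
iteration 7 is -oooo-ooooooooo, still not uniform -

no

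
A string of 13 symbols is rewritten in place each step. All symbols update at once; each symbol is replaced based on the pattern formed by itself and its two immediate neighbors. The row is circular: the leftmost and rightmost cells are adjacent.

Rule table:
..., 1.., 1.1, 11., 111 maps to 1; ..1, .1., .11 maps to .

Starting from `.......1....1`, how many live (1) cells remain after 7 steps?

9

step 1: 111111..111..
step 2: .111111..111.
step 3: ..111111..111
step 4: 1..111111..11
step 5: 11..111111..1
step 6: 111..111111..
step 7: .111..111111.
count of 1: 9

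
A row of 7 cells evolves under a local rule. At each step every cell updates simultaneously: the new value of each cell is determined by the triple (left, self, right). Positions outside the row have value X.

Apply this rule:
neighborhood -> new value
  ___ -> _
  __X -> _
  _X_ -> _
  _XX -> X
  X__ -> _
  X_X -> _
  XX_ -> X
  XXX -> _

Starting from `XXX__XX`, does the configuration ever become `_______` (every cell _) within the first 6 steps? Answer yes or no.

yes

__X__X_
_______
all cells are _ at step 2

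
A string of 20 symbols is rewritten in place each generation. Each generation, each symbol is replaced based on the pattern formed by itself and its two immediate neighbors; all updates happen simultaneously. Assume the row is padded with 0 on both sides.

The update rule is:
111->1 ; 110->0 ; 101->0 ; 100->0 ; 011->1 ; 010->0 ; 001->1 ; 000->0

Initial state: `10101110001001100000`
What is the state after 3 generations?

00110001001100000000

generation 1: 00001100010011000000
generation 2: 00011000100110000000
generation 3: 00110001001100000000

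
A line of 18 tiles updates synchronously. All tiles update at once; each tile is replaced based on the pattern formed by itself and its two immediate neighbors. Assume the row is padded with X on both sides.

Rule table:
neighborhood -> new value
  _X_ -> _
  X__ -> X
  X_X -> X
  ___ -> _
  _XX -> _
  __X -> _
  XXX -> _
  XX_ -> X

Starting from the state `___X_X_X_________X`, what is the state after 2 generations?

XX___X_X_X________

generation 1: X___X_X_X_________
generation 2: XX___X_X_X________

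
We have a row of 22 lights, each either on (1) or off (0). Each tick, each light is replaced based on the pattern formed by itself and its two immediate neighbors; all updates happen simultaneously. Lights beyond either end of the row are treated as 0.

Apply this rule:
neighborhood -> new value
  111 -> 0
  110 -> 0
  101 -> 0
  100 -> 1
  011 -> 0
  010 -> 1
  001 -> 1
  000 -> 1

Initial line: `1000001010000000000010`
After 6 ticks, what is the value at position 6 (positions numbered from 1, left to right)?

0

tick 1: 1111111011111111111111
tick 2: 0000000000000000000000
tick 3: 1111111111111111111111
tick 4: 0000000000000000000000  (repeats tick 2; period 2)
tick 6: 0000000000000000000000
position 6 holds 0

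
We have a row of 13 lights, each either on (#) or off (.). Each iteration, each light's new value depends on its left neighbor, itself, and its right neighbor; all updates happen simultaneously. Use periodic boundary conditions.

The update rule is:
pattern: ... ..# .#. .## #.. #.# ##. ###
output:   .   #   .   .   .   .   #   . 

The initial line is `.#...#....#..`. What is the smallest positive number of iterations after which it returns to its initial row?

13

#...#....#...
...#....#...#
..#....#...#.
.#....#...#..
#....#...#...
....#...#...#
...#...#...#.
..#...#...#..
.#...#...#...
#...#...#....
...#...#....#
..#...#....#.
.#...#....#..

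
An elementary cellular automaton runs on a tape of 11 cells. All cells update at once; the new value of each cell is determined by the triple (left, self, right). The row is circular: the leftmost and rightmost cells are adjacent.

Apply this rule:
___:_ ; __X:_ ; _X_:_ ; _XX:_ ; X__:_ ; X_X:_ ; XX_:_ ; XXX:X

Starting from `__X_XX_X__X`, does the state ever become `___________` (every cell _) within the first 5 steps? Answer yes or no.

yes

___________
all cells are _ at step 1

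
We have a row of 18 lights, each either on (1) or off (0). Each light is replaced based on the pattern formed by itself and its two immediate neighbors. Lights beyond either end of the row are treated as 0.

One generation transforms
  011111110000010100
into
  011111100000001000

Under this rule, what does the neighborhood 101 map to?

At position 14 the neighborhood is 101; the next row has 1 there.

1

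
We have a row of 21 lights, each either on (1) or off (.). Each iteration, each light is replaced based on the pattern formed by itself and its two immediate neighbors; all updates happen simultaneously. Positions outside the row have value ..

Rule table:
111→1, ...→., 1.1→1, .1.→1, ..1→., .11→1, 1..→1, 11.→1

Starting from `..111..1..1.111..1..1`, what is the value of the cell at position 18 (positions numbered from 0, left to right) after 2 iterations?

1

iteration 1: ..1111.11.111111.11.1
iteration 2: ..1111111111111111111
position 18 holds 1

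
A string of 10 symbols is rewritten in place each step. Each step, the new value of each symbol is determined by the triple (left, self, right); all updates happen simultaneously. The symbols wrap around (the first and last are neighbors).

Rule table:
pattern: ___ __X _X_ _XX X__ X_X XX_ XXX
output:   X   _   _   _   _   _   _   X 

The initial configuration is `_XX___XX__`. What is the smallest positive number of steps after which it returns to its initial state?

step 1: ____X____X
step 2: _XX___XX__

2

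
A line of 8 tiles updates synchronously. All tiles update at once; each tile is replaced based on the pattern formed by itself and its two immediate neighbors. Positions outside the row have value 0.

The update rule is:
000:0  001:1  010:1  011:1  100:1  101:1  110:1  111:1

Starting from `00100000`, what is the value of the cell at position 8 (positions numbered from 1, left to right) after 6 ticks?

1

01110000
11111000
11111100
11111110
11111111
11111111
position 8 holds 1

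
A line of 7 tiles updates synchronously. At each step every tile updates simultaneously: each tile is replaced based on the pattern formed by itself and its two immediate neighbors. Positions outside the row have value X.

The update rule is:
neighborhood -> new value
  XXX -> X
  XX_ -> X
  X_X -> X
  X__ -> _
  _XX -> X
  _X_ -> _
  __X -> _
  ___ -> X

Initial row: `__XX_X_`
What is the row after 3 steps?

__XXXXX

__XXX_X
__XXXXX
__XXXXX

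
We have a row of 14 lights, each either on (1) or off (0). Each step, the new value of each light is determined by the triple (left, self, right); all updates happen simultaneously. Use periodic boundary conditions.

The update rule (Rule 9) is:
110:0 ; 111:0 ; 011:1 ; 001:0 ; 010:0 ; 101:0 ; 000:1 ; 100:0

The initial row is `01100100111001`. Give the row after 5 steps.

01000000100000
00011110001111
01010000101000
00000110000011
01110100111010

01110100111010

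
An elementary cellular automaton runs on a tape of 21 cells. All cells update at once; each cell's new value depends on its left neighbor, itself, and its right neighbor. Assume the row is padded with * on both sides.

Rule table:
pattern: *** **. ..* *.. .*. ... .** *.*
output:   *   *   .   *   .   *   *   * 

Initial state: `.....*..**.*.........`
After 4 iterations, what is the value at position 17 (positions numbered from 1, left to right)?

****..*.***.********.
*****..**************
******.**************
*********************
position 17 holds *

*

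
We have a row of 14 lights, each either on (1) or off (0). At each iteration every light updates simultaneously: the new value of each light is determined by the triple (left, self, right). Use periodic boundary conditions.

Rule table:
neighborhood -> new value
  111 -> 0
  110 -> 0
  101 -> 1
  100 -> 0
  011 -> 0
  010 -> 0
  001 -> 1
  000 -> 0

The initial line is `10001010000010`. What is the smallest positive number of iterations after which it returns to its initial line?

00010100000101
00101000001010
01010000010100
10100000101000
01000001010001
10000010100010
00000101000101
00001010001010
00010100010100
00101000101000
01010001010000
10100010100000
01000101000001
10001010000010

14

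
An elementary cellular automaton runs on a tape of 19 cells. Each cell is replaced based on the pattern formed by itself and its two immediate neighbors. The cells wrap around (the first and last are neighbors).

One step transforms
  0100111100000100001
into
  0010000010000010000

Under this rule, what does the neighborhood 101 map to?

0

At position 0 the neighborhood is 101; the next row has 0 there.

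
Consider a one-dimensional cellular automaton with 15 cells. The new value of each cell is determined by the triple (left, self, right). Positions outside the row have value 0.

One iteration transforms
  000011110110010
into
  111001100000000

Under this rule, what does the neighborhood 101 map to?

0

At position 8 the neighborhood is 101; the next row has 0 there.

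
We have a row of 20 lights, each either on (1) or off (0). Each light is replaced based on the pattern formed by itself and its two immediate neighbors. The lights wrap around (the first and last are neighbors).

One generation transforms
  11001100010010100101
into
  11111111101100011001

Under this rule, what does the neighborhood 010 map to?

At position 9 the neighborhood is 010; the next row has 0 there.

0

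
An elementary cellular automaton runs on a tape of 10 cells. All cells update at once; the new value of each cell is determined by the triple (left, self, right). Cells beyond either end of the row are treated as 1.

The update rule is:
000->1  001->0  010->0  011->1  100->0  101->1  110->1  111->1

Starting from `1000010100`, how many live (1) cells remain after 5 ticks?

8

1011001000
1111000010
1111011001
1111111001
1111111001
count of 1: 8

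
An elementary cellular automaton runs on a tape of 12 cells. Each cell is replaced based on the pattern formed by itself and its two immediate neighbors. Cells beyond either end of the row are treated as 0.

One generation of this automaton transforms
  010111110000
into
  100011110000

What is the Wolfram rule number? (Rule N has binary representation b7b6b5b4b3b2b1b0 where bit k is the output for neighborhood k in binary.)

position 4: 111 → 1  (bit 7 = 1)
position 7: 110 → 1  (bit 6 = 1)
position 2: 101 → 0  (bit 5 = 0)
position 8: 100 → 0  (bit 4 = 0)
position 3: 011 → 0  (bit 3 = 0)
position 1: 010 → 0  (bit 2 = 0)
position 0: 001 → 1  (bit 1 = 1)
position 9: 000 → 0  (bit 0 = 0)
bits b7..b0 = 11000010 = 194

194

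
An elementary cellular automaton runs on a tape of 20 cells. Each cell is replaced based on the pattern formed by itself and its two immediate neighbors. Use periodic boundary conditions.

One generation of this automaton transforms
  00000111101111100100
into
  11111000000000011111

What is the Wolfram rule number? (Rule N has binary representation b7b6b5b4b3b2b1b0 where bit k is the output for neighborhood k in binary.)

23

position 6: 111 → 0  (bit 7 = 0)
position 8: 110 → 0  (bit 6 = 0)
position 9: 101 → 0  (bit 5 = 0)
position 15: 100 → 1  (bit 4 = 1)
position 5: 011 → 0  (bit 3 = 0)
position 17: 010 → 1  (bit 2 = 1)
position 4: 001 → 1  (bit 1 = 1)
position 0: 000 → 1  (bit 0 = 1)
bits b7..b0 = 00010111 = 23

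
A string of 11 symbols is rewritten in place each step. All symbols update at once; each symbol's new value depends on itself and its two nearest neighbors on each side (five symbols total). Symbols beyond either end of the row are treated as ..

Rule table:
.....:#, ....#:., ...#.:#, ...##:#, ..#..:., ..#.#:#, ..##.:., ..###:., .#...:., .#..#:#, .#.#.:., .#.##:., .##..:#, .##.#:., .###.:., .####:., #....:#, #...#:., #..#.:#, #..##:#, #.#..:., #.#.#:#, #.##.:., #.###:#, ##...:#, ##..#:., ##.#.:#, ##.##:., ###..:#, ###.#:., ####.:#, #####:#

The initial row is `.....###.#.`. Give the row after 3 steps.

#.#...#.##.

###.#...#..
...#...#..#
#.#...#.##.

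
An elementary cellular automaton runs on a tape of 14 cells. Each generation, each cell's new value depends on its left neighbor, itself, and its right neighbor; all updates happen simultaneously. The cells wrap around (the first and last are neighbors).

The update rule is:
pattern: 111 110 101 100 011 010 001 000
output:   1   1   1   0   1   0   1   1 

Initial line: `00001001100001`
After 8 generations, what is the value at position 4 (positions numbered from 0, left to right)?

1

01110011101110
11110111111110
11111111111111
11111111111111  (fixed point — unchanged through generation 8)
position 4 holds 1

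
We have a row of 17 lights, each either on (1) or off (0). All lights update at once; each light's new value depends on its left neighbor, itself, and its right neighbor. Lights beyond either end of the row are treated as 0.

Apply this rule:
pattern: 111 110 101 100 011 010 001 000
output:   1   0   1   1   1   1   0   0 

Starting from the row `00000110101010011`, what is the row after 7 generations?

00000111011101101

00000101111111010
00000111111110111
00000111111101110
00000111111011101
00000111110111011
00000111101110110
00000111011101101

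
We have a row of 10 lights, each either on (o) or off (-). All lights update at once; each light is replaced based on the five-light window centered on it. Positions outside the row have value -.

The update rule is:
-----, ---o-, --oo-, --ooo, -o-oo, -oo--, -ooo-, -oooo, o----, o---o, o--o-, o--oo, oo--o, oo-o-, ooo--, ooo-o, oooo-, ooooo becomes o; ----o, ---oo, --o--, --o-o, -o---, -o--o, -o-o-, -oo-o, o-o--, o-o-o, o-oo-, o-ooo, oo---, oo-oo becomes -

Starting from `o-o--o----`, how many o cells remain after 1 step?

----o--ooo
count of o: 4

4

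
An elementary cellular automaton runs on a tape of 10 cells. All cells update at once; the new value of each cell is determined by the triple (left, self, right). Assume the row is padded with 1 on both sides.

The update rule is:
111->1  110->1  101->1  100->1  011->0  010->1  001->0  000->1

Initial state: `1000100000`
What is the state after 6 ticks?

1111111101

1110111110
1111011111
1111101111
1111110111
1111111011
1111111101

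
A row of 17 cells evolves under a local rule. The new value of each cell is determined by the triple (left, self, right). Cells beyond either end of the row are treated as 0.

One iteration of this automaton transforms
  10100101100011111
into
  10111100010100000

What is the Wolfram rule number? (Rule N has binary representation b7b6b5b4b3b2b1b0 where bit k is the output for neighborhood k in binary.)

22

position 13: 111 → 0  (bit 7 = 0)
position 8: 110 → 0  (bit 6 = 0)
position 1: 101 → 0  (bit 5 = 0)
position 3: 100 → 1  (bit 4 = 1)
position 7: 011 → 0  (bit 3 = 0)
position 0: 010 → 1  (bit 2 = 1)
position 4: 001 → 1  (bit 1 = 1)
position 10: 000 → 0  (bit 0 = 0)
bits b7..b0 = 00010110 = 22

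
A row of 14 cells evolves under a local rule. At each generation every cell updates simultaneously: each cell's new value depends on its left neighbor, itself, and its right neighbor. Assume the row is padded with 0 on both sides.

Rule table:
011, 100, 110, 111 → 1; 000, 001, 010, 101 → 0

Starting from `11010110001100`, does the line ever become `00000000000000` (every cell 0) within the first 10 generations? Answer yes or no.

no

11000111001110
11100111101111
11110111101111
11110111101111  (fixed point — unchanged through generation 10)
generation 10 is 11110111101111, still not uniform 0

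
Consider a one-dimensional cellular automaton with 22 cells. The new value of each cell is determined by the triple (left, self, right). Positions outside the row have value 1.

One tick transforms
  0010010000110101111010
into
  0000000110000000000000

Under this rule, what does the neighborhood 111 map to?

At position 16 the neighborhood is 111; the next row has 0 there.

0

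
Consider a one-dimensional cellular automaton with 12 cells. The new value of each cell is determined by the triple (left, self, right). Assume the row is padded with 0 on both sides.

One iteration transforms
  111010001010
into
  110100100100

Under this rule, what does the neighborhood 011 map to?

At position 0 the neighborhood is 011; the next row has 1 there.

1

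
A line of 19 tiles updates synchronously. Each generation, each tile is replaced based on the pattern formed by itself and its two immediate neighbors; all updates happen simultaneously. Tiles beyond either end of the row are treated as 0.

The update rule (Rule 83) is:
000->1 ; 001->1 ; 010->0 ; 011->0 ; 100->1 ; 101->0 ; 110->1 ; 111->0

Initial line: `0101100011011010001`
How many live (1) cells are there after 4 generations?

7

1000111101001001110
0111000100110110011
1001111011010011101
0110001001001100100
count of 1: 7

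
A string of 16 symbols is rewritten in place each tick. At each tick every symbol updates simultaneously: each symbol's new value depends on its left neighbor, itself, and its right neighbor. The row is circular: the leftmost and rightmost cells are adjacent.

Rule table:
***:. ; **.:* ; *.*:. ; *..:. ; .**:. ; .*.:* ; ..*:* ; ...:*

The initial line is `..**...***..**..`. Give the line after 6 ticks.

**.*.**..*.*.*.*
.*.*..*.**.*.*..
**.*.**..*.*.*.*  (repeats tick 1; period 2)
tick 6: .*.*..*.**.*.*..

.*.*..*.**.*.*..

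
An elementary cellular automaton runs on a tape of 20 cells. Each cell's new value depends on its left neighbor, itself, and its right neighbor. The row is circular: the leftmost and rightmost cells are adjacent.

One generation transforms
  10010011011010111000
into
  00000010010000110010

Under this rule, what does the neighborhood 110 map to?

0

At position 7 the neighborhood is 110; the next row has 0 there.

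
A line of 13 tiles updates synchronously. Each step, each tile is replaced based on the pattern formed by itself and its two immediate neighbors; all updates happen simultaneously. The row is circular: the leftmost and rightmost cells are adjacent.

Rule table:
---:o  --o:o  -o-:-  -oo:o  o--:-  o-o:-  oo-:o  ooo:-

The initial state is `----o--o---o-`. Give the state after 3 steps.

oooo--o--oo--
o--o-o--ooo-o
o-o----oo-o-o

o-o----oo-o-o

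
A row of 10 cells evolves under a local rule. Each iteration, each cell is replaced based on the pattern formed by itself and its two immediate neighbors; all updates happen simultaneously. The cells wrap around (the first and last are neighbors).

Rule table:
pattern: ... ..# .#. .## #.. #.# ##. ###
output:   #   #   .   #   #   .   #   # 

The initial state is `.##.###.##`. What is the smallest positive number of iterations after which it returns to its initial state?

1

.##.###.##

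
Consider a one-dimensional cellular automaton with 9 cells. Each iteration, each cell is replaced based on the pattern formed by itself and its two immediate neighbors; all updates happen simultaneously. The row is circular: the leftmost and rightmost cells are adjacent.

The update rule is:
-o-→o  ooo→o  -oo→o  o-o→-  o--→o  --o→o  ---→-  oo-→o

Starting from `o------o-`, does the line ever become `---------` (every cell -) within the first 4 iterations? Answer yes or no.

no

oo----oo-
ooo--ooo-
oooooooo-
oooooooo-
iteration 4 is oooooooo-, still not uniform -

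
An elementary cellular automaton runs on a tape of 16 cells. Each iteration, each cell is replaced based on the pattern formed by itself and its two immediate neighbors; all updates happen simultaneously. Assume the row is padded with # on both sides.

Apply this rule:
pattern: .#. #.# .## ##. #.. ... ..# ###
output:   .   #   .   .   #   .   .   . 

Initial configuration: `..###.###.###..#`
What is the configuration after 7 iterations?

#.#.#.#....#...#

#....#...#...#..
.#....#...#...#.
#.#....#...#...#
.#.#....#...#...
#.#.#....#...#..
.#.#.#....#...#.
#.#.#.#....#...#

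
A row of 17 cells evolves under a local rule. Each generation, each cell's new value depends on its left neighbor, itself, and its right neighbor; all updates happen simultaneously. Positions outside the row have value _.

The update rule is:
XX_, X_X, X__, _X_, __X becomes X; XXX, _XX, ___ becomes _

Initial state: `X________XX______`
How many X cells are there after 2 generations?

XX______X_XX_____
_XX____XXX_XX____
count of X: 7

7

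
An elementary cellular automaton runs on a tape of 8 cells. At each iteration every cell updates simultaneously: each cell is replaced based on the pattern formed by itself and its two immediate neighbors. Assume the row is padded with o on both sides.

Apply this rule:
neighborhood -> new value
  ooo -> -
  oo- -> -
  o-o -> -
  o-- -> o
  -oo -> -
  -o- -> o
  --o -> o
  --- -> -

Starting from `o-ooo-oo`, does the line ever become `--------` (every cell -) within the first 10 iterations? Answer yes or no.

yes

--------
all cells are - at iteration 1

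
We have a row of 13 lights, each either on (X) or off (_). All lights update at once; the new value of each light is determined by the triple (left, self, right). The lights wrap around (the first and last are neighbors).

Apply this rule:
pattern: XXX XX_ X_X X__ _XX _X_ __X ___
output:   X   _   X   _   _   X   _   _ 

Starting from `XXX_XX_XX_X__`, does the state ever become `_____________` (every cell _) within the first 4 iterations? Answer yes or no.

no

_X_X__X__XX__
_XXX__X______
__X___X______
__X___X______
iteration 4 is __X___X______, still not uniform _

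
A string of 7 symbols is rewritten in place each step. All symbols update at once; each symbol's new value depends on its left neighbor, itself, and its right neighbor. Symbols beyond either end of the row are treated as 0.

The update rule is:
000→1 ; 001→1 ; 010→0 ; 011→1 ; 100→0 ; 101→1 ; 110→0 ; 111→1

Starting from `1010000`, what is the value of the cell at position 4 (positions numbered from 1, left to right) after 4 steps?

1

0100111
1001110
0011100
1111001
position 4 holds 1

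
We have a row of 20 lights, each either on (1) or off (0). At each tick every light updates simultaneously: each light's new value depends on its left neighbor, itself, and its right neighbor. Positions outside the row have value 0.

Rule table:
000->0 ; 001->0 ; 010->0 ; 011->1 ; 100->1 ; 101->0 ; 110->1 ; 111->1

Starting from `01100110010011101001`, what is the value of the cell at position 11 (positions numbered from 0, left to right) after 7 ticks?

0

01110111001011100100
01110111100011110010
01110111110011111001
01110111111011111100
01110111111011111110
01110111111011111111
01110111111011111111
position 11 holds 0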